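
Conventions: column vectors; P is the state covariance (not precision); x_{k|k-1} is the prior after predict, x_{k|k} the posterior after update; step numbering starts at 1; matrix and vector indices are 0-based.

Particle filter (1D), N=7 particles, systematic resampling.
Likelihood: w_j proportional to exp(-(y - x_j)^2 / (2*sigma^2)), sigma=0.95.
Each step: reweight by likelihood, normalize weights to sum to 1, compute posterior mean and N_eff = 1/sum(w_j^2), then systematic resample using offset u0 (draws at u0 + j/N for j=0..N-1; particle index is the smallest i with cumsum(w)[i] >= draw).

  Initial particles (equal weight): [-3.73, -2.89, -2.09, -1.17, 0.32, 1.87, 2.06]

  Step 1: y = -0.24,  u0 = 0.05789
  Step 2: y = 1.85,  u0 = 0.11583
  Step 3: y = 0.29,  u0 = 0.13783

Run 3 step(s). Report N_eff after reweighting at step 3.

N_eff = 7.0000

step 1: w=[0.0007, 0.0115, 0.0848, 0.3499, 0.4749, 0.0480, 0.0301]  mean=-0.3188  Neff=2.7891  idx=[2, 3, 3, 4, 4, 4, 4]
step 2: w=[0.0002, 0.0058, 0.0058, 0.2471, 0.2471, 0.2471, 0.2471]  mean=0.3024  Neff=4.0943  idx=[3, 3, 4, 5, 5, 6, 6]
step 3: w=[0.1429, 0.1429, 0.1429, 0.1429, 0.1429, 0.1429, 0.1429]  mean=0.3200  Neff=7.0000  idx=[0, 1, 2, 3, 4, 5, 6]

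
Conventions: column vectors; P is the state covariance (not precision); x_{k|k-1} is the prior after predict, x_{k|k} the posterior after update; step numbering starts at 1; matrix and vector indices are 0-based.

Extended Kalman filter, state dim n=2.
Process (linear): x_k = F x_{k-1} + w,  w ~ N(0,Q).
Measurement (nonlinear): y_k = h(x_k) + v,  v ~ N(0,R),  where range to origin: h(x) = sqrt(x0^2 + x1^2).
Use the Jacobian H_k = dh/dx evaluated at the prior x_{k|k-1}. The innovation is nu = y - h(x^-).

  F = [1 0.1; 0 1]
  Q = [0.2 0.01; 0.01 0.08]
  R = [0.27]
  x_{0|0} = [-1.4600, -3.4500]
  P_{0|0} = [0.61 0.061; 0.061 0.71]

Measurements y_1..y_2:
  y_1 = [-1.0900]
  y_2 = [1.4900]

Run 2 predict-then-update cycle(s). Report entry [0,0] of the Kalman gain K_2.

K[0,0] = 0.6819

step 1: x^-=[-1.8050, -3.4500]  P^-=[0.8293 0.1420; 0.1420 0.7900]  H_jac=[-0.4636 -0.8861]  S=[1.1851]  K=[-0.4306; -0.6462]  nu=[-4.9837]  x^+=[0.3408, -0.2296]  P^+=[0.6096 -0.1877; -0.1877 0.2951]
step 2: x^-=[0.3178, -0.2296]  P^-=[0.7750 -0.1482; -0.1482 0.3751]  H_jac=[0.8107 -0.5855]  S=[1.0486]  K=[0.6819; -0.3240]  nu=[1.0979]  x^+=[1.0665, -0.5853]  P^+=[0.2874 0.0835; 0.0835 0.2650]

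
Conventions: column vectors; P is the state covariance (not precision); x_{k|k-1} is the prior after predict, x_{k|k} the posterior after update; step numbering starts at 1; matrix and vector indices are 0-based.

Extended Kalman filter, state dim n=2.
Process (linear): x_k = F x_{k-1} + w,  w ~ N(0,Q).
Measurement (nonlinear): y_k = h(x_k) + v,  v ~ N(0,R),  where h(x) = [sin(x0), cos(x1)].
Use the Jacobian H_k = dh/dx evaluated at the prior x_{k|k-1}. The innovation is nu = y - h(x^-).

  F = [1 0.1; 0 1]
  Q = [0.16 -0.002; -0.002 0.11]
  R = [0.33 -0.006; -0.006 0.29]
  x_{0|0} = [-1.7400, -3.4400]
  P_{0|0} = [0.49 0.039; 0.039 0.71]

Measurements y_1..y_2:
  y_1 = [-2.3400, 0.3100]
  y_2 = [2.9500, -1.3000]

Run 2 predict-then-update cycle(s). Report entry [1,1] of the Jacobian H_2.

step 1: x^-=[-2.0840, -3.4400]  P^-=[0.6649 0.1080; 0.1080 0.8200]  H_jac=[-0.4910 0.0000; 0.0000 -0.2940]  S=[0.4903 0.0096; 0.0096 0.3609]  K=[-0.6645 -0.0703; -0.0951 -0.6655]  nu=[-1.4688, 1.2658]  x^+=[-1.1970, -4.1427]  P^+=[0.4458 0.0558; 0.0558 0.6545]
step 2: x^-=[-1.6113, -4.1427]  P^-=[0.6235 0.1193; 0.1193 0.7645]  H_jac=[-0.0405 0.0000; 0.0000 -0.8420]  S=[0.3310 -0.0019; -0.0019 0.8321]  K=[-0.0770 -0.1209; -0.0191 -0.7737]  nu=[3.9492, -0.7606]  x^+=[-1.8234, -3.6296]  P^+=[0.6094 0.0411; 0.0411 0.2663]

H_jac[1,1] = -0.8420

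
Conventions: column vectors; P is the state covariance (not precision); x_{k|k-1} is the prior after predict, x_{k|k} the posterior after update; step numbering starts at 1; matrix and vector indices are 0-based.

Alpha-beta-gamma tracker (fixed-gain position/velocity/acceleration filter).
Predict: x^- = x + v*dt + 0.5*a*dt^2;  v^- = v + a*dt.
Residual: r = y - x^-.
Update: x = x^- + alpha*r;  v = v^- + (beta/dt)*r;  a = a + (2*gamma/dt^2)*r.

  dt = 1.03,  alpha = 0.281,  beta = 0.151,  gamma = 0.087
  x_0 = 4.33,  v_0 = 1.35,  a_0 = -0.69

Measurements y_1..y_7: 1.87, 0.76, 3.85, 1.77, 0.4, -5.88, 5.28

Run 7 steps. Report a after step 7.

step 1: x_pred=5.3545  r=-3.4845  x^+=4.3753  v^+=0.1285  a^+=-1.2615
step 2: x_pred=3.8385  r=-3.0785  x^+=2.9734  v^+=-1.6222  a^+=-1.7664
step 3: x_pred=0.3656  r=3.4844  x^+=1.3447  v^+=-2.9308  a^+=-1.1949
step 4: x_pred=-2.3078  r=4.0778  x^+=-1.1620  v^+=-3.5637  a^+=-0.5261
step 5: x_pred=-5.1117  r=5.5117  x^+=-3.5629  v^+=-3.2976  a^+=0.3779
step 6: x_pred=-6.7590  r=0.8790  x^+=-6.5120  v^+=-2.7795  a^+=0.5220
step 7: x_pred=-9.0980  r=14.3780  x^+=-5.0578  v^+=-0.1340  a^+=2.8802

a_post = 2.8802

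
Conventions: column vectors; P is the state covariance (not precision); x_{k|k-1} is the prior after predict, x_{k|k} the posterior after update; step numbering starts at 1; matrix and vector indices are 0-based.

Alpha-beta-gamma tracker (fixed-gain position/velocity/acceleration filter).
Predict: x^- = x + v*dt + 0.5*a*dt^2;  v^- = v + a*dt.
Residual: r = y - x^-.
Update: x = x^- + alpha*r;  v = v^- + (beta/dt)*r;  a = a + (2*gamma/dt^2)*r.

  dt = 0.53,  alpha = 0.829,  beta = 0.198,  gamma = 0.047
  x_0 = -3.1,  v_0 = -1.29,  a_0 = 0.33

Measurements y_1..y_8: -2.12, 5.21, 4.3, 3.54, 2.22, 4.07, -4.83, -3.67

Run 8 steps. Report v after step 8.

step 1: x_pred=-3.7374  r=1.6174  x^+=-2.3966  v^+=-0.5109  a^+=0.8712
step 2: x_pred=-2.5450  r=7.7550  x^+=3.8839  v^+=2.8480  a^+=3.4663
step 3: x_pred=5.8802  r=-1.5802  x^+=4.5702  v^+=4.0948  a^+=2.9375
step 4: x_pred=7.1531  r=-3.6131  x^+=4.1578  v^+=4.3020  a^+=1.7285
step 5: x_pred=6.6806  r=-4.4606  x^+=2.9828  v^+=3.5516  a^+=0.2358
step 6: x_pred=4.8982  r=-0.8282  x^+=4.2116  v^+=3.3672  a^+=-0.0414
step 7: x_pred=5.9904  r=-10.8204  x^+=-2.9797  v^+=-0.6971  a^+=-3.6623
step 8: x_pred=-3.8635  r=0.1935  x^+=-3.7031  v^+=-2.5658  a^+=-3.5975

v_post = -2.5658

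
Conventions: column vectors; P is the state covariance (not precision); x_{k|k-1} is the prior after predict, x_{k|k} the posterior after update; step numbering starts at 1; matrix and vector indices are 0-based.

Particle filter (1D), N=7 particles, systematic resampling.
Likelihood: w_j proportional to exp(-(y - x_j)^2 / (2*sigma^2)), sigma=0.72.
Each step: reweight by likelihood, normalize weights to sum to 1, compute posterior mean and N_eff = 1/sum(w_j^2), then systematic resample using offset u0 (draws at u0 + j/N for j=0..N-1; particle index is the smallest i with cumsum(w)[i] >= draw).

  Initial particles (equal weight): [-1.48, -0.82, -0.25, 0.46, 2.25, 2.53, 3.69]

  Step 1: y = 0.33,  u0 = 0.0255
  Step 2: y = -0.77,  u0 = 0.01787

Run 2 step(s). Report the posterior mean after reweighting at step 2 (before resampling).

step 1: w=[0.0205, 0.1351, 0.3498, 0.4761, 0.0138, 0.0045, 0.0000]  mean=0.0330  Neff=2.7177  idx=[1, 2, 2, 2, 3, 3, 3]
step 2: w=[0.2490, 0.1923, 0.1923, 0.1923, 0.0580, 0.0580, 0.0580]  mean=-0.2684  Neff=5.4628  idx=[0, 0, 1, 2, 2, 3, 4]

post_mean = -0.2684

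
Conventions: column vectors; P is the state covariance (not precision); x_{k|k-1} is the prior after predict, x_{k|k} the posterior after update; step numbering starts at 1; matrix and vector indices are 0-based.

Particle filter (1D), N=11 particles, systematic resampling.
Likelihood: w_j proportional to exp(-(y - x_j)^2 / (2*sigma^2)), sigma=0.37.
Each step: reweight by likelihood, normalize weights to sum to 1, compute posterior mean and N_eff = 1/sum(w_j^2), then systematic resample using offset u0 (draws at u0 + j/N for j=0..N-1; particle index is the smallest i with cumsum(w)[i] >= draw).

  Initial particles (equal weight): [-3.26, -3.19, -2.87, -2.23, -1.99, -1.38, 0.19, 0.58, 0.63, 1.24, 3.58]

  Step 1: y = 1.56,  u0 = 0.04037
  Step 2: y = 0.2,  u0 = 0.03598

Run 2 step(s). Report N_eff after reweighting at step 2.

N_eff = 1.7402

step 1: w=[0.0000, 0.0000, 0.0000, 0.0000, 0.0000, 0.0000, 0.0014, 0.0394, 0.0558, 0.9035, 0.0000]  mean=1.1785  Neff=1.2181  idx=[7, 9, 9, 9, 9, 9, 9, 9, 9, 9, 9]
step 2: w=[0.7541, 0.0246, 0.0246, 0.0246, 0.0246, 0.0246, 0.0246, 0.0246, 0.0246, 0.0246, 0.0246]  mean=0.7423  Neff=1.7402  idx=[0, 0, 0, 0, 0, 0, 0, 0, 1, 5, 8]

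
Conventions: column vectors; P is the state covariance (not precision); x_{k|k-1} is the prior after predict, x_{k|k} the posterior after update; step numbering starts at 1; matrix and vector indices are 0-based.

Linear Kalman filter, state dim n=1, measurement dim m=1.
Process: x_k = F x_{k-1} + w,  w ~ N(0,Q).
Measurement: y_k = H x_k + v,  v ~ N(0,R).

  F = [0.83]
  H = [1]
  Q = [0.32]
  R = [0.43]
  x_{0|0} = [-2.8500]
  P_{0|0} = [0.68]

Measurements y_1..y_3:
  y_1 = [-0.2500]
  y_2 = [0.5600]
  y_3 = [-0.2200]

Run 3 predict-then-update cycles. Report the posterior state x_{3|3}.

x_post = [-0.1449]

step 1: x^-=[-2.3655]  P^-=[0.7885]  S=[1.2185]  K=[0.6471]  nu=[2.1155]  x^+=[-0.9966]  P^+=[0.2783]
step 2: x^-=[-0.8272]  P^-=[0.5117]  S=[0.9417]  K=[0.5434]  nu=[1.3872]  x^+=[-0.0734]  P^+=[0.2337]
step 3: x^-=[-0.0609]  P^-=[0.4810]  S=[0.9110]  K=[0.5280]  nu=[-0.1591]  x^+=[-0.1449]  P^+=[0.2270]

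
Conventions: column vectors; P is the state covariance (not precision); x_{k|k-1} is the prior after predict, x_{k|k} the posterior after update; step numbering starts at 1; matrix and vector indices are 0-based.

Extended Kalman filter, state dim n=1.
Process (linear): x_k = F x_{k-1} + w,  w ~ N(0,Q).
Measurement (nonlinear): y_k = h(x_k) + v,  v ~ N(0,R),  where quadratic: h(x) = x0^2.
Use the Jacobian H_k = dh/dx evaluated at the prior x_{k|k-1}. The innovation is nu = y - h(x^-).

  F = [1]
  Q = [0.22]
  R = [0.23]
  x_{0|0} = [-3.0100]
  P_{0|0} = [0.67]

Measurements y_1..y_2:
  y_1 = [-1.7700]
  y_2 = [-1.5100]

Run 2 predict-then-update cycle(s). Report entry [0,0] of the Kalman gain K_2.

K[0,0] = -0.3493

step 1: x^-=[-3.0100]  P^-=[0.8900]  H_jac=[-6.0200]  S=[32.4840]  K=[-0.1649]  nu=[-10.8301]  x^+=[-1.2237]  P^+=[0.0063]
step 2: x^-=[-1.2237]  P^-=[0.2263]  H_jac=[-2.4474]  S=[1.5855]  K=[-0.3493]  nu=[-3.0075]  x^+=[-0.1731]  P^+=[0.0328]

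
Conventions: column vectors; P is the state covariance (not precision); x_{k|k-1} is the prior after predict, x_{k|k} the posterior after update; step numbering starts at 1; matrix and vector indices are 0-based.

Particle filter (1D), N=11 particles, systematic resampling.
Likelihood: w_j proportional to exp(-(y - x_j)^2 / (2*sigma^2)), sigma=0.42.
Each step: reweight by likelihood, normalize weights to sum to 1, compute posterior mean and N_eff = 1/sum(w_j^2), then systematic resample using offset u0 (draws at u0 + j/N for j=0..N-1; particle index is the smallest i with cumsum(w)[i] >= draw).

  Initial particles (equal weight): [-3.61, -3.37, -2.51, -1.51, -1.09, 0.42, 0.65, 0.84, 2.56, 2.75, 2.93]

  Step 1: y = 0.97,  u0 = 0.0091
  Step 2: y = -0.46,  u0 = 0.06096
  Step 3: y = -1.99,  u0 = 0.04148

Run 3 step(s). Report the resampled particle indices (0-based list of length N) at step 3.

resampled_idx = [0, 1, 1, 2, 3, 4, 4, 5, 6, 6, 7]

step 1: w=[0.0000, 0.0000, 0.0000, 0.0000, 0.0000, 0.1995, 0.3518, 0.4483, 0.0004, 0.0001, 0.0000]  mean=0.6901  Neff=2.7435  idx=[5, 5, 5, 6, 6, 6, 7, 7, 7, 7, 7]
step 2: w=[0.2385, 0.2385, 0.2385, 0.0652, 0.0652, 0.0652, 0.0178, 0.0178, 0.0178, 0.0178, 0.0178]  mean=0.5023  Neff=5.4063  idx=[0, 0, 1, 1, 1, 2, 2, 2, 4, 5, 9]
step 3: w=[0.1238, 0.1238, 0.1238, 0.1238, 0.1238, 0.1238, 0.1238, 0.1238, 0.0046, 0.0046, 0.0002]  mean=0.4222  Neff=8.1505  idx=[0, 1, 1, 2, 3, 4, 4, 5, 6, 6, 7]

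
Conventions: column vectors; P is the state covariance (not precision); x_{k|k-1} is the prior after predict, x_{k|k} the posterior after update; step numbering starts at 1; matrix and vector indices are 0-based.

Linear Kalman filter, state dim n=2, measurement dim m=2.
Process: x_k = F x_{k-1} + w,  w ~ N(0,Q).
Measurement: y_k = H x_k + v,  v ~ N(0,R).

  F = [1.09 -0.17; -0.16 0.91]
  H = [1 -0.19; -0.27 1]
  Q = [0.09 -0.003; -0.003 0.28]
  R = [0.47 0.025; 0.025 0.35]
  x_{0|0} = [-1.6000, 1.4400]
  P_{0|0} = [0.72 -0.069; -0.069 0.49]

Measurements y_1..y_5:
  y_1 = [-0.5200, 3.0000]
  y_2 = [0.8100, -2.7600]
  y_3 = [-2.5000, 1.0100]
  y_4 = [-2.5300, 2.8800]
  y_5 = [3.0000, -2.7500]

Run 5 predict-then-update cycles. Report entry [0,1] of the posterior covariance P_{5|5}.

step 1: x^-=[-1.9888, 1.5664]  P^-=[0.9852 -0.2747; -0.2747 0.7243]  S=[1.5857 -0.6674; -0.6674 1.2944]  K=[0.6110 -0.1027; -0.0005 0.6166]  nu=[1.7664, 0.8966]  x^+=[-1.0016, 2.1183]  P^+=[0.2958 0.0592; 0.0592 0.2318]
step 2: x^-=[-1.4519, 2.0879]  P^-=[0.4262 -0.0301; -0.0301 0.4623]  S=[0.9244 -0.2096; -0.2096 0.8596]  K=[0.4541 -0.0582; -0.0037 0.5463]  nu=[2.6586, -5.2400]  x^+=[0.0604, -0.7846]  P^+=[0.2216 0.0508; 0.0508 0.2048]
step 3: x^-=[0.1992, -0.7237]  P^-=[0.3404 -0.0215; -0.0215 0.4405]  S=[0.8345 -0.1733; -0.1733 0.8270]  K=[0.4018 -0.0530; -0.0147 0.5366]  nu=[-2.8367, 1.7875]  x^+=[-1.0354, 0.2772]  P^+=[0.1960 0.0444; 0.0444 0.1994]
step 4: x^-=[-1.1757, 0.4179]  P^-=[0.3121 -0.0228; -0.0228 0.4372]  S=[0.8066 -0.1663; -0.1663 0.8223]  K=[0.3814 -0.0531; -0.0209 0.5350]  nu=[-1.2749, 2.1446]  x^+=[-1.7758, 1.5920]  P^+=[0.1858 0.0411; 0.0411 0.1978]
step 5: x^-=[-2.2062, 1.7328]  P^-=[0.3012 -0.0241; -0.0241 0.4366]  S=[0.7961 -0.1646; -0.1646 0.8216]  K=[0.3730 -0.0536; -0.0239 0.5345]  nu=[5.5354, -5.0785]  x^+=[0.1305, -1.1144]  P^+=[0.1815 0.0396; 0.0396 0.1972]

P_post[0,1] = 0.0396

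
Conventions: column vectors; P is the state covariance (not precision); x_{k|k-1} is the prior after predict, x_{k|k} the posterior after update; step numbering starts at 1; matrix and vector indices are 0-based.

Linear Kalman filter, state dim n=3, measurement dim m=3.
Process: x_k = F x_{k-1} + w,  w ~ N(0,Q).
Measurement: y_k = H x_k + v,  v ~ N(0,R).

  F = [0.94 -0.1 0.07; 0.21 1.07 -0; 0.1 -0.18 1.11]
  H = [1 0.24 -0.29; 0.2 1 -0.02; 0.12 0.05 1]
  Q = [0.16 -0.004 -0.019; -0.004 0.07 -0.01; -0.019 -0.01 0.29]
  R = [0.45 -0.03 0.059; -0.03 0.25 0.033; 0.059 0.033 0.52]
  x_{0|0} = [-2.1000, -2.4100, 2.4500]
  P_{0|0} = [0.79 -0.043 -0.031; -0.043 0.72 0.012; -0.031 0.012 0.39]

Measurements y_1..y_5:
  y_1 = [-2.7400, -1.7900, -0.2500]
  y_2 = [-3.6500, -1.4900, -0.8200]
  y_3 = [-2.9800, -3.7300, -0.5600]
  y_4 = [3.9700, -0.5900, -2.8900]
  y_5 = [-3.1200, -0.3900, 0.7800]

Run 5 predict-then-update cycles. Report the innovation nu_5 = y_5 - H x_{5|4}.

innov = [-3.9592, 1.3043, 2.6883]

step 1: x^-=[-1.5615, -3.0197, 2.9433]  P^-=[0.8710 0.0330 0.0722; 0.0330 0.9098 -0.1280; 0.0722 -0.1280 0.7916]  S=[1.4318 0.4339 -0.0117; 0.4339 1.2127 -0.0258; -0.0117 -0.0258 1.3314]  K=[0.6147 -0.0473 0.1385; -0.0316 0.7682 -0.0444; -0.1099 -0.0548 0.5943]  nu=[0.3998, 1.6009, -2.8549]  x^+=[-1.7868, -1.6758, 1.1151]  P^+=[0.3286 -0.0900 0.0718; -0.0900 0.2095 0.0007; 0.0718 0.0007 0.2921]
step 2: x^-=[-1.4339, -2.1683, 1.3607]  P^-=[0.4802 -0.0491 0.1298; -0.0491 0.2839 -0.0321; 0.1298 -0.0321 0.6788]  S=[0.9093 0.0861 0.0373; 0.0861 0.5341 0.0323; 0.0373 0.0323 1.2338]  K=[0.4683 -0.0006 0.1358; -0.0166 0.5191 -0.0324; -0.1003 -0.0551 0.5660]  nu=[-1.3011, 0.9923, -1.9002]  x^+=[-2.3017, -1.5700, 0.3610]  P^+=[0.2534 -0.0590 0.0707; -0.0590 0.1410 -0.0007; 0.0707 -0.0007 0.2781]
step 3: x^-=[-1.9813, -2.1633, 0.4532]  P^-=[0.4071 -0.0262 0.1139; -0.0262 0.2161 -0.0202; 0.1139 -0.0202 0.6579]  S=[0.8491 0.0768 0.0230; 0.0768 0.4721 0.0393; 0.0230 0.0393 1.2093]  K=[0.4269 0.0325 0.1243; -0.0028 0.4501 -0.0250; -0.1067 -0.0516 0.5582]  nu=[-0.3481, -1.1614, -0.6672]  x^+=[-2.2506, -2.6684, 0.1778]  P^+=[0.2283 -0.0449 0.0658; -0.0449 0.1208 0.0011; 0.0658 0.0011 0.2743]
step 4: x^-=[-1.8363, -3.3278, 0.4526]  P^-=[0.3814 -0.0151 0.1030; -0.0151 0.1982 -0.0150; 0.1030 -0.0150 0.6500]  S=[0.8326 0.0782 0.0135; 0.0782 0.4574 0.0425; 0.0135 0.0425 1.1990]  K=[0.4114 0.0481 0.1171; 0.0043 0.4285 -0.0210; -0.1115 -0.0486 0.5548]  nu=[6.7362, 3.1141, -2.9558]  x^+=[0.7390, -1.9022, -2.0894]  P^+=[0.2181 -0.0388 0.0625; -0.0388 0.1141 0.0024; 0.0625 0.0024 0.2727]
step 5: x^-=[0.7386, -1.8801, -1.9030]  P^-=[0.3706 -0.0103 0.0971; -0.0103 0.1928 -0.0126; 0.0971 -0.0126 0.6461]  S=[0.8266 0.0795 0.0084; 0.0795 0.4535 0.0439; 0.0084 0.0439 1.1939]  K=[0.4049 0.0545 0.1133; 0.0076 0.4217 -0.0191; -0.1141 -0.0470 0.5530]  nu=[-3.9592, 1.3043, 2.6883]  x^+=[-0.4891, -1.4114, -0.0261]  P^+=[0.2136 -0.0363 0.0608; -0.0363 0.1119 0.0032; 0.0608 0.0032 0.2718]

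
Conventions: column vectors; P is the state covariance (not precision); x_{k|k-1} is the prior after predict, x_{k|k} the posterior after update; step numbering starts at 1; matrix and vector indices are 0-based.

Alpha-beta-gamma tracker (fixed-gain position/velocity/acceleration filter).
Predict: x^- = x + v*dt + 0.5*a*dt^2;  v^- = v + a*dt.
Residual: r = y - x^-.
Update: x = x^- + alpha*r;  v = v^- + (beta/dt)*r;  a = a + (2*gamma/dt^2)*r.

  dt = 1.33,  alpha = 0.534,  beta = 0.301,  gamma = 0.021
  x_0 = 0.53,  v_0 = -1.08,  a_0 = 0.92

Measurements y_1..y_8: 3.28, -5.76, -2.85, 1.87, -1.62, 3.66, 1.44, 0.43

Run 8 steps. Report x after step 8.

x_post = 3.6490

step 1: x_pred=-0.0927  r=3.3727  x^+=1.7083  v^+=0.9069  a^+=1.0001
step 2: x_pred=3.7990  r=-9.5590  x^+=-1.3055  v^+=0.0736  a^+=0.7731
step 3: x_pred=-0.5238  r=-2.3262  x^+=-1.7660  v^+=0.5754  a^+=0.7179
step 4: x_pred=-0.3657  r=2.2357  x^+=0.8282  v^+=2.0362  a^+=0.7710
step 5: x_pred=4.2182  r=-5.8382  x^+=1.1006  v^+=1.7403  a^+=0.6323
step 6: x_pred=3.9745  r=-0.3145  x^+=3.8065  v^+=2.5102  a^+=0.6249
step 7: x_pred=7.6977  r=-6.2577  x^+=4.3561  v^+=1.9250  a^+=0.4763
step 8: x_pred=7.3376  r=-6.9076  x^+=3.6490  v^+=0.9952  a^+=0.3123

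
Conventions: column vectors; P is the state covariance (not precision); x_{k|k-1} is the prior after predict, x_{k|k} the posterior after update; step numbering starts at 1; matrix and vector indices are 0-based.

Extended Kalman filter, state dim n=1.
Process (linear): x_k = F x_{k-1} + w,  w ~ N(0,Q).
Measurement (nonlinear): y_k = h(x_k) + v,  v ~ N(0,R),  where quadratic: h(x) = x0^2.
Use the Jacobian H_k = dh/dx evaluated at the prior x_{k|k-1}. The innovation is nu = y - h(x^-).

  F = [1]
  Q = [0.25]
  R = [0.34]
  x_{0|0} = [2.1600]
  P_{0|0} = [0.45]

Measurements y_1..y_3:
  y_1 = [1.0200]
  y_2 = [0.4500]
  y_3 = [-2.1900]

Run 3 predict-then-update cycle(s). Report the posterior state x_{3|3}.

x_post = [-0.3130]

step 1: x^-=[2.1600]  P^-=[0.7000]  H_jac=[4.3200]  S=[13.4037]  K=[0.2256]  nu=[-3.6456]  x^+=[1.3375]  P^+=[0.0178]
step 2: x^-=[1.3375]  P^-=[0.2678]  H_jac=[2.6750]  S=[2.2560]  K=[0.3175]  nu=[-1.3390]  x^+=[0.9124]  P^+=[0.0404]
step 3: x^-=[0.9124]  P^-=[0.2904]  H_jac=[1.8248]  S=[1.3069]  K=[0.4054]  nu=[-3.0225]  x^+=[-0.3130]  P^+=[0.0755]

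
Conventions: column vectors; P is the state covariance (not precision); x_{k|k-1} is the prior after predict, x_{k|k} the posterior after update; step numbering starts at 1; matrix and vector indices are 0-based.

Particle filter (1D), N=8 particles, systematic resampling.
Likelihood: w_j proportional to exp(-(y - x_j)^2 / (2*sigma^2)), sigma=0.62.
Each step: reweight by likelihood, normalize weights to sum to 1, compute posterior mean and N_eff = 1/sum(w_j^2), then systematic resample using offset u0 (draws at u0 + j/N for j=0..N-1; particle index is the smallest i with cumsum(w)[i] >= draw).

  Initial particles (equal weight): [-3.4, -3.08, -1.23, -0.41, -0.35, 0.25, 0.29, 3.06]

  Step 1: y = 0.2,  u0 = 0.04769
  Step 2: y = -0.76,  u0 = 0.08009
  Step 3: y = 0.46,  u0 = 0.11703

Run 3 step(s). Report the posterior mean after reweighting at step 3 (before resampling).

post_mean = -0.0013

step 1: w=[0.0000, 0.0000, 0.0209, 0.1841, 0.2016, 0.2978, 0.2956, 0.0000]  mean=-0.0116  Neff=3.9836  idx=[3, 3, 4, 5, 5, 5, 6, 6]
step 2: w=[0.2255, 0.2255, 0.2125, 0.0702, 0.0702, 0.0702, 0.0630, 0.0630]  mean=-0.1701  Neff=5.8977  idx=[0, 0, 1, 2, 2, 3, 5, 7]
step 3: w=[0.0774, 0.0774, 0.0774, 0.0883, 0.0883, 0.1957, 0.1957, 0.1996]  mean=-0.0013  Neff=6.6643  idx=[1, 3, 4, 5, 6, 6, 7, 7]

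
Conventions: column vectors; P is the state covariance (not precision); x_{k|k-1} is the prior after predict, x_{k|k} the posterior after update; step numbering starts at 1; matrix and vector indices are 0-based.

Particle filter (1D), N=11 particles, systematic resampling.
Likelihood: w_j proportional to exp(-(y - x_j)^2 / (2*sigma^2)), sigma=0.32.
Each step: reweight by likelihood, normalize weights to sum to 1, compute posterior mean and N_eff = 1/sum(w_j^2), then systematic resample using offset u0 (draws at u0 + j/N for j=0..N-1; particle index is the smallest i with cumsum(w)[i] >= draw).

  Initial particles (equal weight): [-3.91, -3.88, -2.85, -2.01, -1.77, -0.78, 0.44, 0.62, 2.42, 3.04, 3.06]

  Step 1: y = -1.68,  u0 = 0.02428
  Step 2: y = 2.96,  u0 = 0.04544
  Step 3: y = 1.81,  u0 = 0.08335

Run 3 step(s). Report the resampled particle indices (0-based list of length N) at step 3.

step 1: w=[0.0000, 0.0000, 0.0008, 0.3744, 0.6126, 0.0122, 0.0000, 0.0000, 0.0000, 0.0000, 0.0000]  mean=-1.8486  Neff=1.9396  idx=[3, 3, 3, 3, 4, 4, 4, 4, 4, 4, 4]
step 2: w=[0.0000, 0.0000, 0.0000, 0.0000, 0.1429, 0.1429, 0.1429, 0.1429, 0.1429, 0.1429, 0.1429]  mean=-1.7700  Neff=7.0001  idx=[4, 4, 5, 6, 6, 7, 8, 8, 9, 10, 10]
step 3: w=[0.0909, 0.0909, 0.0909, 0.0909, 0.0909, 0.0909, 0.0909, 0.0909, 0.0909, 0.0909, 0.0909]  mean=-1.7700  Neff=11.0000  idx=[0, 1, 2, 3, 4, 5, 6, 7, 8, 9, 10]

resampled_idx = [0, 1, 2, 3, 4, 5, 6, 7, 8, 9, 10]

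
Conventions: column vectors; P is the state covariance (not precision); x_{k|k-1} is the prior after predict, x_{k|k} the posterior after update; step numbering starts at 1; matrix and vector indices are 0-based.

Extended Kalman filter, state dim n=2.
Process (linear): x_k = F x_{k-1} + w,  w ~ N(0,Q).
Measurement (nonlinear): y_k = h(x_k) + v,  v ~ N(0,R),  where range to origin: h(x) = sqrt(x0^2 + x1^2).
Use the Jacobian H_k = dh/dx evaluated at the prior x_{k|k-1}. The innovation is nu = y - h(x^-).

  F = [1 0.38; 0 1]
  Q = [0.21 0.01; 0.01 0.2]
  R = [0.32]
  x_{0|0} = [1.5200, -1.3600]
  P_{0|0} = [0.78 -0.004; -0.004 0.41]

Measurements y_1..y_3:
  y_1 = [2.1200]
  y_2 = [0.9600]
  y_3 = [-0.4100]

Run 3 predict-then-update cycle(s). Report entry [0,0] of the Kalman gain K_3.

step 1: x^-=[1.0032, -1.3600]  P^-=[1.0462 0.1618; 0.1618 0.6100]  H_jac=[0.5936 -0.8047]  S=[0.9291]  K=[0.5283; -0.4250]  nu=[0.4300]  x^+=[1.2304, -1.5428]  P^+=[0.7869 0.3704; 0.3704 0.4422]
step 2: x^-=[0.6441, -1.5428]  P^-=[1.3422 0.5484; 0.5484 0.6422]  H_jac=[0.3853 -0.9228]  S=[0.6761]  K=[0.0164; -0.5640]  nu=[-0.7118]  x^+=[0.6325, -1.1413]  P^+=[1.3420 0.5547; 0.5547 0.4271]
step 3: x^-=[0.1988, -1.1413]  P^-=[2.0353 0.7270; 0.7270 0.6271]  H_jac=[0.1716 -0.9852]  S=[0.7428]  K=[-0.4940; -0.6638]  nu=[-1.5685]  x^+=[0.9736, -0.1001]  P^+=[1.8540 0.4834; 0.4834 0.2998]

K[0,0] = -0.4940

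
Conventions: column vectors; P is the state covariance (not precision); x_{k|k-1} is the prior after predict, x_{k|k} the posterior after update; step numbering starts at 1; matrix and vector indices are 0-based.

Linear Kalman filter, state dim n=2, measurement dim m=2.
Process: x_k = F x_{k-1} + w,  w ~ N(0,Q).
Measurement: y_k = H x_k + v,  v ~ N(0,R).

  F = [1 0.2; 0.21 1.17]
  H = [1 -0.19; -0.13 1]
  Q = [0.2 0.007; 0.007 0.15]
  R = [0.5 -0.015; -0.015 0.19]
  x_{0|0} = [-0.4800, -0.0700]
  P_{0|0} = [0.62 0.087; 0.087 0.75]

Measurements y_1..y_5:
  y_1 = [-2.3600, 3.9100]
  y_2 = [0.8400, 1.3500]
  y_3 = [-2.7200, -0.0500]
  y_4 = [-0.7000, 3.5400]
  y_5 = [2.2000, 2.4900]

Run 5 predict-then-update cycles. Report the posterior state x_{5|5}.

x_post = [1.3310, 2.8259]

step 1: x^-=[-0.4940, -0.1827]  P^-=[0.8848 0.4181; 0.4181 1.2468]  S=[1.2709 0.0616; 0.0616 1.3430]  K=[0.6241 0.1971; 0.0998 0.8833]  nu=[-1.9007, 4.0285]  x^+=[-0.8863, 3.1859]  P^+=[0.3224 0.0700; 0.0700 0.1754]
step 2: x^-=[-0.2491, 3.5413]  P^-=[0.5574 0.2006; 0.2006 0.4388]  S=[0.9970 0.0347; 0.0347 0.5860]  K=[0.5143 0.1882; 0.0932 0.6987]  nu=[1.7620, -2.2237]  x^+=[0.2386, 2.1520]  P^+=[0.2662 0.0626; 0.0626 0.1395]
step 3: x^-=[0.6690, 2.5679]  P^-=[0.4969 0.1715; 0.1715 0.3835]  S=[0.9456 0.0233; 0.0233 0.5373]  K=[0.4866 0.1779; 0.0879 0.6684]  nu=[-2.9011, -2.5309]  x^+=[-1.1930, 0.6213]  P^+=[0.2519 0.0592; 0.0592 0.1334]
step 4: x^-=[-1.0687, 0.4764]  P^-=[0.4809 0.1629; 0.1629 0.3728]  S=[0.9325 0.0186; 0.0186 0.5286]  K=[0.4791 0.1731; 0.0856 0.6622]  nu=[0.4592, 2.9247]  x^+=[-0.3425, 2.4525]  P^+=[0.2480 0.0579; 0.0579 0.1321]
step 5: x^-=[0.1480, 2.7975]  P^-=[0.4764 0.1602; 0.1602 0.3702]  S=[0.9289 0.0169; 0.0169 0.5266]  K=[0.4770 0.1713; 0.0847 0.6607]  nu=[2.5835, -0.2882]  x^+=[1.3310, 2.8259]  P^+=[0.2469 0.0575; 0.0575 0.1317]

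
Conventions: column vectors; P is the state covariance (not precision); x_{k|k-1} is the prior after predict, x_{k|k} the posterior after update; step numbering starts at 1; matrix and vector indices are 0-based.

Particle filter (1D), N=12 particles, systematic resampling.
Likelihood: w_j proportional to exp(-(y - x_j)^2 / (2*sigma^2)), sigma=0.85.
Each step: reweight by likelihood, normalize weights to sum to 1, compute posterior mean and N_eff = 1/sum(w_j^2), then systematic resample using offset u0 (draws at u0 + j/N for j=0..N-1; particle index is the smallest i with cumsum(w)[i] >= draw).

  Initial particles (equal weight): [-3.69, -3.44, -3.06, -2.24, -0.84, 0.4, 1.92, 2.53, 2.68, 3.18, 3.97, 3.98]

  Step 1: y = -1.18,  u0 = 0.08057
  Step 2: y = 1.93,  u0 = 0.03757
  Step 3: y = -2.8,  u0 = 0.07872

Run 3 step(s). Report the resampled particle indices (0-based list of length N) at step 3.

resampled_idx = [0, 0, 0, 0, 0, 0, 0, 0, 0, 0, 3, 11]

step 1: w=[0.0076, 0.0173, 0.0513, 0.2719, 0.5461, 0.1051, 0.0008, 0.0000, 0.0000, 0.0000, 0.0000, 0.0000]  mean=-1.2681  Neff=2.5895  idx=[3, 3, 3, 3, 4, 4, 4, 4, 4, 4, 5, 5]
step 2: w=[0.0000, 0.0000, 0.0000, 0.0000, 0.0116, 0.0116, 0.0116, 0.0116, 0.0116, 0.0116, 0.4651, 0.4651]  mean=0.3134  Neff=2.3068  idx=[7, 10, 10, 10, 10, 10, 11, 11, 11, 11, 11, 11]
step 3: w=[0.8839, 0.0106, 0.0106, 0.0106, 0.0106, 0.0106, 0.0106, 0.0106, 0.0106, 0.0106, 0.0106, 0.0106]  mean=-0.6961  Neff=1.2779  idx=[0, 0, 0, 0, 0, 0, 0, 0, 0, 0, 3, 11]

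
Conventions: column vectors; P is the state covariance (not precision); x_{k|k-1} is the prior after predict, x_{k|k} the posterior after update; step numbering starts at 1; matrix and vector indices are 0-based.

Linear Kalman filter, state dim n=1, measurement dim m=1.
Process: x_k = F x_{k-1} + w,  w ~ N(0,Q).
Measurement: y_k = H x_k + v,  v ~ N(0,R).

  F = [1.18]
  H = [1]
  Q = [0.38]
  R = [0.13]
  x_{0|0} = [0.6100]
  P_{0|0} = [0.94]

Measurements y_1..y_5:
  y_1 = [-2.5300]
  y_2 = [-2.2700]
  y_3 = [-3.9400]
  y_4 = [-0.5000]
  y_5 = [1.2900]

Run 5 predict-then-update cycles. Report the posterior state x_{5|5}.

x_post = [0.7367]

step 1: x^-=[0.7198]  P^-=[1.6889]  S=[1.8189]  K=[0.9285]  nu=[-3.2498]  x^+=[-2.2977]  P^+=[0.1207]
step 2: x^-=[-2.7113]  P^-=[0.5481]  S=[0.6781]  K=[0.8083]  nu=[0.4413]  x^+=[-2.3546]  P^+=[0.1051]
step 3: x^-=[-2.7784]  P^-=[0.5263]  S=[0.6563]  K=[0.8019]  nu=[-1.1616]  x^+=[-3.7099]  P^+=[0.1042]
step 4: x^-=[-4.3777]  P^-=[0.5252]  S=[0.6552]  K=[0.8016]  nu=[3.8777]  x^+=[-1.2694]  P^+=[0.1042]
step 5: x^-=[-1.4979]  P^-=[0.5251]  S=[0.6551]  K=[0.8016]  nu=[2.7879]  x^+=[0.7367]  P^+=[0.1042]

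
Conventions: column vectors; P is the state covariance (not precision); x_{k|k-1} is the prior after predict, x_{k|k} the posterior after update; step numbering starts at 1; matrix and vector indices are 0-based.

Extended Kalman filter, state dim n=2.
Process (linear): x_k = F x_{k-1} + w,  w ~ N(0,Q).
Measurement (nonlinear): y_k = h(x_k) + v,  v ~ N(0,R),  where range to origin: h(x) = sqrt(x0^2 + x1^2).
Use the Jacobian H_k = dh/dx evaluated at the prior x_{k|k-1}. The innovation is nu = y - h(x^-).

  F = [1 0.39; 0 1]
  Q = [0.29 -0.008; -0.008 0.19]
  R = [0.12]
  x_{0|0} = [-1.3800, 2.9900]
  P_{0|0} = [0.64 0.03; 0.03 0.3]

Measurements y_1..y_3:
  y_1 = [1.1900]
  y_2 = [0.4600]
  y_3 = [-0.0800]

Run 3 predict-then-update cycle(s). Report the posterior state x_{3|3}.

x_post = [0.4690, 0.2514]

step 1: x^-=[-0.2139, 2.9900]  P^-=[0.9990 0.1390; 0.1390 0.4900]  H_jac=[-0.0714 0.9975]  S=[0.5928]  K=[0.1136; 0.8077]  nu=[-1.8076]  x^+=[-0.4193, 1.5299]  P^+=[0.9914 0.0846; 0.0846 0.1032]
step 2: x^-=[0.1774, 1.5299]  P^-=[1.3631 0.1169; 0.1169 0.2932]  H_jac=[0.1152 0.9933]  S=[0.4541]  K=[0.6012; 0.6710]  nu=[-1.0801]  x^+=[-0.4720, 0.8051]  P^+=[1.1989 -0.0664; -0.0664 0.0888]
step 3: x^-=[-0.1580, 0.8051]  P^-=[1.4506 -0.0397; -0.0397 0.2788]  H_jac=[-0.1926 0.9813]  S=[0.4573]  K=[-0.6964; 0.6149]  nu=[-0.9005]  x^+=[0.4690, 0.2514]  P^+=[1.2289 0.1561; 0.1561 0.1058]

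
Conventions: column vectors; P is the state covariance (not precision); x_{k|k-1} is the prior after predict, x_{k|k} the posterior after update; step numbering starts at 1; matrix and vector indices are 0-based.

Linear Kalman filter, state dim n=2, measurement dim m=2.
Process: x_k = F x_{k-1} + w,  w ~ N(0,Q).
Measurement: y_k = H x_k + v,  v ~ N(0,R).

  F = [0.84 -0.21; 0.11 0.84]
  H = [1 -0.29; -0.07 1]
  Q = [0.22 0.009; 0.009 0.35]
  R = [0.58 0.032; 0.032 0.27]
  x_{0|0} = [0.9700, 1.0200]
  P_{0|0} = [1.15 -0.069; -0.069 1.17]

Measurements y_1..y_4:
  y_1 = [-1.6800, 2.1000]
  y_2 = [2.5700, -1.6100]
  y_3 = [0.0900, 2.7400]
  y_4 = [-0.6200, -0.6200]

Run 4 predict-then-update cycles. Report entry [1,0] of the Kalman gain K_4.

K[1,0] = -0.0432

step 1: x^-=[0.6006, 0.9635]  P^-=[1.1074 -0.1382; -0.1382 1.1767]  S=[1.8665 -0.5278; -0.5278 1.4715]  K=[0.6380 0.0822; -0.0322 0.7947]  nu=[-2.0012, 1.1785]  x^+=[-0.5793, 1.9645]  P^+=[0.3930 0.0701; 0.0701 0.2185]
step 2: x^-=[-0.8991, 1.5864]  P^-=[0.4822 0.0546; 0.0546 0.5219]  S=[1.0744 -0.0973; -0.0973 0.7866]  K=[0.4414 0.0812; -0.0307 0.6548]  nu=[3.9292, -3.2594]  x^+=[0.5707, -0.6683]  P^+=[0.2746 0.0553; 0.0553 0.1797]
step 3: x^-=[0.6197, -0.4986]  P^-=[0.4022 0.0404; 0.0404 0.4903]  S=[1.0000 -0.0971; -0.0971 0.7566]  K=[0.3970 0.0672; -0.0397 0.6392]  nu=[-0.6743, 3.2820]  x^+=[0.5724, 1.6260]  P^+=[0.2464 0.0481; 0.0481 0.1747]
step 4: x^-=[0.1394, 1.4288]  P^-=[0.3846 0.0338; 0.0338 0.4851]  S=[0.9858 -0.1012; -0.1012 0.7523]  K=[0.3864 0.0611; -0.0432 0.6359]  nu=[-0.3450, -2.0390]  x^+=[-0.1185, 0.1470]  P^+=[0.2393 0.0456; 0.0456 0.1735]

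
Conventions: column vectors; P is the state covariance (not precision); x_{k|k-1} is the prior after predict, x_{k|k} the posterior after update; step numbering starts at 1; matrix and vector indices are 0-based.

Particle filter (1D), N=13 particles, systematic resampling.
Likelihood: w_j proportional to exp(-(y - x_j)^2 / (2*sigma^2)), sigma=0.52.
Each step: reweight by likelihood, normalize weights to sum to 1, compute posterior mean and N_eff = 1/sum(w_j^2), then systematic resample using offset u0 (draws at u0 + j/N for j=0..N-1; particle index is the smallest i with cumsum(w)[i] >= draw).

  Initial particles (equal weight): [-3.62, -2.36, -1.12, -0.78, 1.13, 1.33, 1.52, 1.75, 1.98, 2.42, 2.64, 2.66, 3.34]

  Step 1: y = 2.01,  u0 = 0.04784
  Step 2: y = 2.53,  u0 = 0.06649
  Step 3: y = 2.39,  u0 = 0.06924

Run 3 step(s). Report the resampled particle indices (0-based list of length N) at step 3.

resampled_idx = [1, 2, 3, 4, 5, 6, 7, 8, 9, 10, 11, 11, 12]

step 1: w=[0.0000, 0.0000, 0.0000, 0.0000, 0.0488, 0.0869, 0.1310, 0.1803, 0.2039, 0.1497, 0.0981, 0.0935, 0.0078]  mean=1.9851  Neff=7.0406  idx=[4, 5, 6, 7, 7, 7, 8, 8, 9, 9, 10, 10, 11]
step 2: w=[0.0037, 0.0096, 0.0209, 0.0448, 0.0448, 0.0448, 0.0789, 0.0789, 0.1350, 0.1350, 0.1350, 0.1350, 0.1338]  mean=2.3179  Neff=9.1111  idx=[3, 5, 6, 7, 8, 8, 9, 10, 10, 11, 11, 12, 12]
step 3: w=[0.0438, 0.0438, 0.0684, 0.0684, 0.0932, 0.0932, 0.0932, 0.0832, 0.0832, 0.0832, 0.0832, 0.0816, 0.0816]  mean=2.4135  Neff=12.4593  idx=[1, 2, 3, 4, 5, 6, 7, 8, 9, 10, 11, 11, 12]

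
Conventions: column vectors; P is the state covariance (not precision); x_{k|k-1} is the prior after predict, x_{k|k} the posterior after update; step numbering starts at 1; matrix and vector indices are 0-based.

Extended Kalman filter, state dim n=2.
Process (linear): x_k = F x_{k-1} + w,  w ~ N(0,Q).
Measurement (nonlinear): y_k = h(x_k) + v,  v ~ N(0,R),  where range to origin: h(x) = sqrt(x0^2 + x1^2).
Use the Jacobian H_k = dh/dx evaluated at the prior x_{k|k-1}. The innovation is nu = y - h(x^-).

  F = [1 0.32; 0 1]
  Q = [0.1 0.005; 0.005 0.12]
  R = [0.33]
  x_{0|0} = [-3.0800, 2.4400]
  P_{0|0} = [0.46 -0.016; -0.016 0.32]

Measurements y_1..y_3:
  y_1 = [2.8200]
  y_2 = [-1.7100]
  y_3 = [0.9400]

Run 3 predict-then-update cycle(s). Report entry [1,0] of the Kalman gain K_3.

step 1: x^-=[-2.2992, 2.4400]  P^-=[0.5825 0.0914; 0.0914 0.4400]  H_jac=[-0.6858 0.7278]  S=[0.7458]  K=[-0.4465; 0.3453]  nu=[-0.5326]  x^+=[-2.0614, 2.2561]  P^+=[0.4339 0.2064; 0.2064 0.3511]
step 2: x^-=[-1.3395, 2.2561]  P^-=[0.7019 0.3237; 0.3237 0.4711]  H_jac=[-0.5105 0.8599]  S=[0.5770]  K=[-0.1386; 0.4156]  nu=[-4.3337]  x^+=[-0.7388, 0.4551]  P^+=[0.6908 0.3570; 0.3570 0.3714]
step 3: x^-=[-0.5932, 0.4551]  P^-=[1.0573 0.4808; 0.4808 0.4914]  H_jac=[-0.7934 0.6087]  S=[0.7132]  K=[-0.7658; -0.1154]  nu=[0.1923]  x^+=[-0.7405, 0.4329]  P^+=[0.6391 0.4178; 0.4178 0.4819]

K[1,0] = -0.1154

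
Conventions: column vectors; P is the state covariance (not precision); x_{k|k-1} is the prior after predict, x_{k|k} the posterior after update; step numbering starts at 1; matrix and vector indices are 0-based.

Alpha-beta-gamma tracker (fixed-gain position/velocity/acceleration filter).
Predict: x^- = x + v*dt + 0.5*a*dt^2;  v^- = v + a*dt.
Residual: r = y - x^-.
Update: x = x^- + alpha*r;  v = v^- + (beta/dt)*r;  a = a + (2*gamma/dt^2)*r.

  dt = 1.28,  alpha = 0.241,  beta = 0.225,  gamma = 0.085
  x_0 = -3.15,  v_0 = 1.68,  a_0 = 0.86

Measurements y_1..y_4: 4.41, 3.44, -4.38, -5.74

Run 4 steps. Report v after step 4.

v_post = -0.9981

step 1: x_pred=-0.2951  r=4.7051  x^+=0.8388  v^+=3.6079  a^+=1.3482
step 2: x_pred=6.5614  r=-3.1214  x^+=5.8091  v^+=4.7849  a^+=1.0243
step 3: x_pred=12.7729  r=-17.1529  x^+=8.6390  v^+=3.0809  a^+=-0.7555
step 4: x_pred=11.9637  r=-17.7037  x^+=7.6971  v^+=-0.9981  a^+=-2.5924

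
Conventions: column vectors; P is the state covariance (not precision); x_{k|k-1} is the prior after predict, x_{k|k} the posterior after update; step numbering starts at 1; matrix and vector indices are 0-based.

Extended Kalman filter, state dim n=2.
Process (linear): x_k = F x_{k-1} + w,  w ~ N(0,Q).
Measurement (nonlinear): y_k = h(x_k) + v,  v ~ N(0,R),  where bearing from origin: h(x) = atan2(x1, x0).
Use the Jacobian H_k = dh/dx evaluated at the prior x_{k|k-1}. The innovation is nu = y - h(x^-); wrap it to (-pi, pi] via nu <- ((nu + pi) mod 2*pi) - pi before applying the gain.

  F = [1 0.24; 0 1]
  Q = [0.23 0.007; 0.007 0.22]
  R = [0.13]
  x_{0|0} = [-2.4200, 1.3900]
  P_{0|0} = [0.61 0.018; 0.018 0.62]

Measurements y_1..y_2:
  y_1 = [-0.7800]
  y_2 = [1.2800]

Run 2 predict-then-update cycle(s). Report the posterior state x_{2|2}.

x_post = [-5.8066, -0.0670]

step 1: x^-=[-2.0864, 1.3900]  P^-=[0.8844 0.1738; 0.1738 0.8400]  H_jac=[-0.2212 -0.3320]  S=[0.2913]  K=[-0.8694; -1.0891]  nu=[2.9493]  x^+=[-4.6504, -1.8219]  P^+=[0.6642 -0.1020; -0.1020 0.4945]
step 2: x^-=[-5.0876, -1.8219]  P^-=[0.8737 0.0236; 0.0236 0.7145]  H_jac=[0.0624 -0.1742]  S=[0.1546]  K=[0.3260; -0.7957]  nu=[-2.2055]  x^+=[-5.8066, -0.0670]  P^+=[0.8573 0.0637; 0.0637 0.6166]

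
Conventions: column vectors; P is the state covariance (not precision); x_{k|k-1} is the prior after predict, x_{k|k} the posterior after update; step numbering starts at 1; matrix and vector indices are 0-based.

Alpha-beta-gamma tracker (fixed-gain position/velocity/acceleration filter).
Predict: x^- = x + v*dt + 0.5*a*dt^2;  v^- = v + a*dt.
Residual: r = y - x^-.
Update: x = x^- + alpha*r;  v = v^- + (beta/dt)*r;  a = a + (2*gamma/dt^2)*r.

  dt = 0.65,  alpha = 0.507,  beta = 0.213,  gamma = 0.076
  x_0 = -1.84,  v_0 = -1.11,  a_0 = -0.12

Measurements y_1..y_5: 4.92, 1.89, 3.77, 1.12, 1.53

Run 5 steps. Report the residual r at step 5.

resid = -4.7298

step 1: x_pred=-2.5869  r=7.5069  x^+=1.2191  v^+=1.2719  a^+=2.5807
step 2: x_pred=2.5911  r=-0.7011  x^+=2.2356  v^+=2.7197  a^+=2.3285
step 3: x_pred=4.4953  r=-0.7253  x^+=4.1276  v^+=3.9955  a^+=2.0675
step 4: x_pred=7.1614  r=-6.0414  x^+=4.0984  v^+=3.3597  a^+=-0.1059
step 5: x_pred=6.2598  r=-4.7298  x^+=3.8618  v^+=1.7409  a^+=-1.8075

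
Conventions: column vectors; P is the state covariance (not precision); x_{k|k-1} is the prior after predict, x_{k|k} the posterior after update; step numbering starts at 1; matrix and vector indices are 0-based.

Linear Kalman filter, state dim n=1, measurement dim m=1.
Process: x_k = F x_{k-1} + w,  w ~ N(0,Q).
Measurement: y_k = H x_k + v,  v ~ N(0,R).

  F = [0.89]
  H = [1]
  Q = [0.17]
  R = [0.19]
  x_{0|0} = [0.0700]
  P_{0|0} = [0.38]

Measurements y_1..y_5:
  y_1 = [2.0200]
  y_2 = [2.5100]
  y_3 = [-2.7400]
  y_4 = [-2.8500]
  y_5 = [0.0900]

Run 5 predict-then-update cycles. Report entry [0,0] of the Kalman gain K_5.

K[0,0] = 0.5745

step 1: x^-=[0.0623]  P^-=[0.4710]  S=[0.6610]  K=[0.7126]  nu=[1.9577]  x^+=[1.4573]  P^+=[0.1354]
step 2: x^-=[1.2970]  P^-=[0.2772]  S=[0.4672]  K=[0.5934]  nu=[1.2130]  x^+=[2.0167]  P^+=[0.1127]
step 3: x^-=[1.7949]  P^-=[0.2593]  S=[0.4493]  K=[0.5771]  nu=[-4.5349]  x^+=[-0.8223]  P^+=[0.1097]
step 4: x^-=[-0.7318]  P^-=[0.2569]  S=[0.4469]  K=[0.5748]  nu=[-2.1182]  x^+=[-1.9494]  P^+=[0.1092]
step 5: x^-=[-1.7349]  P^-=[0.2565]  S=[0.4465]  K=[0.5745]  nu=[1.8249]  x^+=[-0.6866]  P^+=[0.1092]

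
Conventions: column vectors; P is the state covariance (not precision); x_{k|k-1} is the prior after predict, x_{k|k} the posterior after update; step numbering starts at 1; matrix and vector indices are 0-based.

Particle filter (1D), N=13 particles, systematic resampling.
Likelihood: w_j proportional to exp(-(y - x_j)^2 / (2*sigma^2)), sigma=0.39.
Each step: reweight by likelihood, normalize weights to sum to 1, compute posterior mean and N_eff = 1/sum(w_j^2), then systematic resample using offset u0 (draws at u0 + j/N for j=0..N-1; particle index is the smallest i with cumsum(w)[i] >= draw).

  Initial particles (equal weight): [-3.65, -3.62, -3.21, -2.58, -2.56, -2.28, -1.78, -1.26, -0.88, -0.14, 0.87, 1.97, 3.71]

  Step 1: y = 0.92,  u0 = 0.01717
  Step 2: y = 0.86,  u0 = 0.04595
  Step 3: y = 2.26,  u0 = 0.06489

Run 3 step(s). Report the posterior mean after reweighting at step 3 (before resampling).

step 1: w=[0.0000, 0.0000, 0.0000, 0.0000, 0.0000, 0.0000, 0.0000, 0.0000, 0.0000, 0.0238, 0.9506, 0.0256, 0.0000]  mean=0.8740  Neff=1.1052  idx=[9, 10, 10, 10, 10, 10, 10, 10, 10, 10, 10, 10, 10]
step 2: w=[0.0031, 0.0831, 0.0831, 0.0831, 0.0831, 0.0831, 0.0831, 0.0831, 0.0831, 0.0831, 0.0831, 0.0831, 0.0831]  mean=0.8669  Neff=12.0734  idx=[1, 2, 3, 4, 5, 6, 7, 7, 8, 9, 10, 11, 12]
step 3: w=[0.0769, 0.0769, 0.0769, 0.0769, 0.0769, 0.0769, 0.0769, 0.0769, 0.0769, 0.0769, 0.0769, 0.0769, 0.0769]  mean=0.8700  Neff=13.0000  idx=[0, 1, 2, 3, 4, 5, 6, 7, 8, 9, 10, 11, 12]

post_mean = 0.8700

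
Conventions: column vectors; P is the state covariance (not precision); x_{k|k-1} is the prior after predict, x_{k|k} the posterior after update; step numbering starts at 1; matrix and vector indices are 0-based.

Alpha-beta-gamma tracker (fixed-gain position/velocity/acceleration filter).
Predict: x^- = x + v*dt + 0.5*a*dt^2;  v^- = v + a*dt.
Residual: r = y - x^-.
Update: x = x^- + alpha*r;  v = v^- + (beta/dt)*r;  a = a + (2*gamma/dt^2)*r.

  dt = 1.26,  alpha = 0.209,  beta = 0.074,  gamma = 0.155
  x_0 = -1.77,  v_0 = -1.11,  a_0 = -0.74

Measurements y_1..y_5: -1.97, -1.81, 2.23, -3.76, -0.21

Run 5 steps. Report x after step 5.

x_post = -0.1036

step 1: x_pred=-3.7560  r=1.7860  x^+=-3.3827  v^+=-1.9375  a^+=-0.3913
step 2: x_pred=-6.1346  r=4.3246  x^+=-5.2307  v^+=-2.1765  a^+=0.4532
step 3: x_pred=-7.6134  r=9.8434  x^+=-5.5561  v^+=-1.0274  a^+=2.3752
step 4: x_pred=-4.9652  r=1.2052  x^+=-4.7133  v^+=2.0362  a^+=2.6106
step 5: x_pred=-0.0755  r=-0.1345  x^+=-0.1036  v^+=5.3176  a^+=2.5843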